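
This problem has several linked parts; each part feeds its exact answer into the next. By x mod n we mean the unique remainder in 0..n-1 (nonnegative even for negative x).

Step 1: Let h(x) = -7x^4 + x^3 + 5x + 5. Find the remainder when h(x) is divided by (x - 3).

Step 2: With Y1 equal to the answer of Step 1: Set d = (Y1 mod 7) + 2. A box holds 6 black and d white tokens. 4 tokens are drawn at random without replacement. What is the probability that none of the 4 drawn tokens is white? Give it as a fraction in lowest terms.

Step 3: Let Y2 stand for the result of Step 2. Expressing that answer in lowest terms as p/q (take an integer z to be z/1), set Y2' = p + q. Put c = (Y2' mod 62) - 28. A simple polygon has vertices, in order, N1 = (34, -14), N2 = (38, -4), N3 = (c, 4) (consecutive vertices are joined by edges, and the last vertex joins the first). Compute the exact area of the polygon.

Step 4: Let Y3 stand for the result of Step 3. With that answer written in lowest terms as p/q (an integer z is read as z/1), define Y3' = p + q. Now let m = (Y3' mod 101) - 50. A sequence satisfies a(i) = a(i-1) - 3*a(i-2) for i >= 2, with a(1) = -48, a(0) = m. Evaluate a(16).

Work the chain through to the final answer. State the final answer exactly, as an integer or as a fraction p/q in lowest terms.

-157530

Step 1: remainder = value at the root: -7*(3)^4 + 1*(3)^3 + 5*(3)^1 + 5 = (-567) + (27) + (15) + (5) = -520; answer -520
Step 2: Y1 = -520; d = 7; total draws C(13,4) = 715; favorable C(6,4) = 15; P = 3/143; answer 3/143
Step 3: Y2 = 3/143; threaded value p + q = 146; c = -6; cross terms: (34*-4 - 38*-14)=396, (38*4 - -6*-4)=128, (-6*-14 - 34*4)=-52; twice the area = |472| = 472; area = 236; answer 236
Step 4: Y3 = 236; threaded value p + q = 237; m = -15; a(2) = 1*(-48) - 3*(-15) = -3; iterating: a(2)=-3, a(3)=141, a(4)=150, a(5)=-273, a(6)=-723, a(7)=96, a(8)=2265, a(9)=1977, a(10)=-4818, a(11)=-10749, a(12)=3705, a(13)=35952, a(14)=24837, a(15)=-83019, a(16)=-157530; answer -157530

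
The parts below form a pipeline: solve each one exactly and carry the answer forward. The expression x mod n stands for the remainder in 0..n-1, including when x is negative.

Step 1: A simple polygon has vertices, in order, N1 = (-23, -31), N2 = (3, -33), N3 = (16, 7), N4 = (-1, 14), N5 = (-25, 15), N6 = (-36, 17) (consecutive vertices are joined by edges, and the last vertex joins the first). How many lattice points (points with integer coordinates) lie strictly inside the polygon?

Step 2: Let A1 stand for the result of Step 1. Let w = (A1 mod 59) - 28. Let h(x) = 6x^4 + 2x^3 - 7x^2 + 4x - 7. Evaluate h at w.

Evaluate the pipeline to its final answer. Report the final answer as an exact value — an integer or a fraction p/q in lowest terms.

7061

Step 1: cross terms: (-23*-33 - 3*-31)=852, (3*7 - 16*-33)=549, (16*14 - -1*7)=231, (-1*15 - -25*14)=335, (-25*17 - -36*15)=115, (-36*-31 - -23*17)=1507; twice the area = |3589| = 3589; area = 3589/2; boundary points = 2 + 1 + 1 + 1 + 1 + 1 = 7; strictly interior points = area - boundary/2 + 1 = 1792; answer 1792
Step 2: A1 = 1792; w = -6; 6*(-6)^4 + 2*(-6)^3 - 7*(-6)^2 + 4*(-6)^1 - 7 = (7776) + (-432) + (-252) + (-24) + (-7) = 7061; answer 7061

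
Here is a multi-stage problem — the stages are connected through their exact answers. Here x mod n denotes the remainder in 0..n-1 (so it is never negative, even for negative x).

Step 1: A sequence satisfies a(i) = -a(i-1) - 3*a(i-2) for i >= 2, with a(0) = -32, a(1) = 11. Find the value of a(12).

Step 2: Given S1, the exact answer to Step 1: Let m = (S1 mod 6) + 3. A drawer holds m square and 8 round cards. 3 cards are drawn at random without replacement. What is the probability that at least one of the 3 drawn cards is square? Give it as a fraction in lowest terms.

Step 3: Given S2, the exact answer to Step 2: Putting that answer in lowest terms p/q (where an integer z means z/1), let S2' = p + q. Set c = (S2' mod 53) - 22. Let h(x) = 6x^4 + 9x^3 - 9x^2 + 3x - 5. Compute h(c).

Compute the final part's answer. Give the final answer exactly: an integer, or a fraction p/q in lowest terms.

Step 1: a(2) = -1*(11) - 3*(-32) = 85; iterating: a(2)=85, a(3)=-118, a(4)=-137, a(5)=491, a(6)=-80, a(7)=-1393, a(8)=1633, a(9)=2546, a(10)=-7445, a(11)=-193, a(12)=22528; answer 22528
Step 2: S1 = 22528; m = 7; total draws C(15,3) = 455; complement C(8,3) = 56; favorable 455 - 56 = 399; P = 57/65; answer 57/65
Step 3: S2 = 57/65; threaded value p + q = 122; c = -6; 6*(-6)^4 + 9*(-6)^3 - 9*(-6)^2 + 3*(-6)^1 - 5 = (7776) + (-1944) + (-324) + (-18) + (-5) = 5485; answer 5485

5485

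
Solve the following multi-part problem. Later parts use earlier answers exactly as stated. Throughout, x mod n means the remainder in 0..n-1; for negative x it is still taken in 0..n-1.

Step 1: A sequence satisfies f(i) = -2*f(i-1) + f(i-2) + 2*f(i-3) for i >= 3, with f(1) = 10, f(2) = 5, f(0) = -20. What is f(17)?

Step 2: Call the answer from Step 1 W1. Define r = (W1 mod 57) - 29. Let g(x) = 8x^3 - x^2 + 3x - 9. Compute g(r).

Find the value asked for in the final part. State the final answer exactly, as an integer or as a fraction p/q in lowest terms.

Step 1: f(3) = -2*(5) + 1*(10) + 2*(-20) = -40; iterating: f(3)=-40, f(4)=105, f(5)=-240, f(6)=505, f(7)=-1040, f(8)=2105, f(9)=-4240, f(10)=8505, f(11)=-17040, f(12)=34105, f(13)=-68240, f(14)=136505, f(15)=-273040, f(16)=546105, f(17)=-1092240; answer -1092240
Step 2: W1 = -1092240; r = 22; 8*(22)^3 - 1*(22)^2 + 3*(22)^1 - 9 = (85184) + (-484) + (66) + (-9) = 84757; answer 84757

84757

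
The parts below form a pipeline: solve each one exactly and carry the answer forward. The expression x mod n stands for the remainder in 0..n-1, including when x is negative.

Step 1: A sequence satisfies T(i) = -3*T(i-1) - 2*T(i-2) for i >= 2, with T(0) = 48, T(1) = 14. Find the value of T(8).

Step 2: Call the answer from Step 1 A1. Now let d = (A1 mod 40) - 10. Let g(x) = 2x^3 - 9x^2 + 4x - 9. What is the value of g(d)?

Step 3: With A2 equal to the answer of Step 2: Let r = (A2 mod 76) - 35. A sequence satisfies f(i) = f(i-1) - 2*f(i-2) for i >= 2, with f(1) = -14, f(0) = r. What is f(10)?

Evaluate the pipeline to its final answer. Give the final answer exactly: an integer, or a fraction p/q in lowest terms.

Step 1: T(2) = -3*(14) - 2*(48) = -138; iterating: T(2)=-138, T(3)=386, T(4)=-882, T(5)=1874, T(6)=-3858, T(7)=7826, T(8)=-15762; answer -15762
Step 2: A1 = -15762; d = 28; 2*(28)^3 - 9*(28)^2 + 4*(28)^1 - 9 = (43904) + (-7056) + (112) + (-9) = 36951; answer 36951
Step 3: A2 = 36951; r = -20; f(2) = 1*(-14) - 2*(-20) = 26; iterating: f(2)=26, f(3)=54, f(4)=2, f(5)=-106, f(6)=-110, f(7)=102, f(8)=322, f(9)=118, f(10)=-526; answer -526

-526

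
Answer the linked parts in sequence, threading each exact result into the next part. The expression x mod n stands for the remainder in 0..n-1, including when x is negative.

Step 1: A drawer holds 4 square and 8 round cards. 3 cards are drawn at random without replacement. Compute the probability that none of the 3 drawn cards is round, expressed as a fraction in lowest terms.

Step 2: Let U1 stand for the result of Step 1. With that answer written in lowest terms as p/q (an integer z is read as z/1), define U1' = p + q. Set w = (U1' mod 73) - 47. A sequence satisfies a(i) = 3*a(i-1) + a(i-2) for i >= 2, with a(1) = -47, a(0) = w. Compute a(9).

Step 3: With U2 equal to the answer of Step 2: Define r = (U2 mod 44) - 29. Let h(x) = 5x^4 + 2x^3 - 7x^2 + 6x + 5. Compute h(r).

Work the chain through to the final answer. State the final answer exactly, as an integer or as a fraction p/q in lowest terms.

Step 1: total draws C(12,3) = 220; favorable C(4,3) = 4; P = 1/55; answer 1/55
Step 2: U1 = 1/55; threaded value p + q = 56; w = 9; a(2) = 3*(-47) + 1*(9) = -132; iterating: a(2)=-132, a(3)=-443, a(4)=-1461, a(5)=-4826, a(6)=-15939, a(7)=-52643, a(8)=-173868, a(9)=-574247; answer -574247
Step 3: U2 = -574247; r = 12; 5*(12)^4 + 2*(12)^3 - 7*(12)^2 + 6*(12)^1 + 5 = (103680) + (3456) + (-1008) + (72) + (5) = 106205; answer 106205

106205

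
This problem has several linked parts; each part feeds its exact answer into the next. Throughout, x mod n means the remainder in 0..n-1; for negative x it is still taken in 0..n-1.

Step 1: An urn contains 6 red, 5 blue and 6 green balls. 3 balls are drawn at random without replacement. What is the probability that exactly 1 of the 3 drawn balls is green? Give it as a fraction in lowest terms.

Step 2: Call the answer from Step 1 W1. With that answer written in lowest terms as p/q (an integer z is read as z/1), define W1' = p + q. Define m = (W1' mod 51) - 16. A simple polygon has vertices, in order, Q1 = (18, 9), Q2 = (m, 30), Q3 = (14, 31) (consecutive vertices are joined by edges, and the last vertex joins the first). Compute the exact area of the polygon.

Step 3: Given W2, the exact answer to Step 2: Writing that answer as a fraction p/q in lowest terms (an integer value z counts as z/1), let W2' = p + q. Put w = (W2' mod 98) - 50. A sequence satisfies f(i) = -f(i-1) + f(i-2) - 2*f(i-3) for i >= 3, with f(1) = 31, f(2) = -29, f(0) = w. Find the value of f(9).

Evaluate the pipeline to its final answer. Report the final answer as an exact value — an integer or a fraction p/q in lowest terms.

Step 1: total draws C(17,3) = 680; favorable C(6,1)*C(11,2) = 330; P = 33/68; answer 33/68
Step 2: W1 = 33/68; threaded value p + q = 101; m = 34; cross terms: (18*30 - 34*9)=234, (34*31 - 14*30)=634, (14*9 - 18*31)=-432; twice the area = |436| = 436; area = 218; answer 218
Step 3: W2 = 218; threaded value p + q = 219; w = -27; f(3) = -1*(-29) + 1*(31) - 2*(-27) = 114; iterating: f(3)=114, f(4)=-205, f(5)=377, f(6)=-810, f(7)=1597, f(8)=-3161, f(9)=6378; answer 6378

6378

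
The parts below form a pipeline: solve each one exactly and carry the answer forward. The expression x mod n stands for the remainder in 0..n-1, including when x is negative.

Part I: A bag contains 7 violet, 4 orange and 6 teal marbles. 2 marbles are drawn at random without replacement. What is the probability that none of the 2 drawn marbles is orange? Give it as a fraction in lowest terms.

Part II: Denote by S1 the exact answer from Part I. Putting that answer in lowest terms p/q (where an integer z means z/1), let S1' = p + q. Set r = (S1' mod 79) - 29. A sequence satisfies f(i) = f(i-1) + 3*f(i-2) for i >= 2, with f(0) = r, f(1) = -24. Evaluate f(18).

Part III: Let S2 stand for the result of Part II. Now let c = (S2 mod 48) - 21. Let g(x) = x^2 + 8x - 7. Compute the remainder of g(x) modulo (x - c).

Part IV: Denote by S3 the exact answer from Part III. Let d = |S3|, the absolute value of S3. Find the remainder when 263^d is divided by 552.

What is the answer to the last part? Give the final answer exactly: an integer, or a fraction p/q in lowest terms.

Part I: total draws C(17,2) = 136; favorable C(13,2) = 78; P = 39/68; answer 39/68
Part II: S1 = 39/68; threaded value p + q = 107; r = -1; f(2) = 1*(-24) + 3*(-1) = -27; iterating: f(2)=-27, f(3)=-99, f(4)=-180, f(5)=-477, f(6)=-1017, f(7)=-2448, f(8)=-5499, f(9)=-12843, f(10)=-29340, f(11)=-67869, f(12)=-155889, f(13)=-359496, f(14)=-827163, f(15)=-1905651, f(16)=-4387140, f(17)=-10104093, f(18)=-23265513; answer -23265513
Part III: S2 = -23265513; c = 18; remainder = value at the root: 1*(18)^2 + 8*(18)^1 - 7 = (324) + (144) + (-7) = 461; answer 461
Part IV: S3 = 461; d = 461; squarings mod 552: 263^1=263, 263^2=169, 263^4=409, 263^8=25, 263^16=73, 263^32=361, 263^64=49, 263^128=193, 263^256=265; 263^461 = 263^1 * 263^4 * 263^8 * 263^64 * 263^128 * 263^256 = 191 (mod 552); answer 191

191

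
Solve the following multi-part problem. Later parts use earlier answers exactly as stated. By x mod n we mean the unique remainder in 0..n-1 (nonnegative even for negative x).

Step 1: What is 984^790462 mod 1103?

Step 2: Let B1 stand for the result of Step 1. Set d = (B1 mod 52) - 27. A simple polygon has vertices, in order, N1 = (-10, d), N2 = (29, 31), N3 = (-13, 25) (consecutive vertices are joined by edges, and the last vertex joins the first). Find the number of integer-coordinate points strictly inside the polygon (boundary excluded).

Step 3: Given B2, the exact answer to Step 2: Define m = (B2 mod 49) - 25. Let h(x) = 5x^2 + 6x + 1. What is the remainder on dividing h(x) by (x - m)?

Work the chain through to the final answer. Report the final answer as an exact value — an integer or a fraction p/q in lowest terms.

Step 1: squarings mod 1103: 984^1=984, 984^2=925, 984^4=800, 984^8=260, 984^16=317, 984^32=116, 984^64=220, 984^128=971, 984^256=879, 984^512=541, 984^1024=386, 984^2048=91, 984^4096=560, 984^8192=348, 984^16384=877, 984^32768=338, 984^65536=635, 984^131072=630, 984^262144=923, 984^524288=413; 984^790462 = 984^2 * 984^4 * 984^8 * 984^16 * 984^32 * 984^128 * 984^256 * 984^512 * 984^1024 * 984^2048 * 984^262144 * 984^524288 = 751 (mod 1103); answer 751
Step 2: B1 = 751; d = -4; cross terms: (-10*31 - 29*-4)=-194, (29*25 - -13*31)=1128, (-13*-4 - -10*25)=302; twice the area = |1236| = 1236; area = 618; boundary points = 1 + 6 + 1 = 8; strictly interior points = area - boundary/2 + 1 = 615; answer 615
Step 3: B2 = 615; m = 2; remainder = value at the root: 5*(2)^2 + 6*(2)^1 + 1 = (20) + (12) + (1) = 33; answer 33

33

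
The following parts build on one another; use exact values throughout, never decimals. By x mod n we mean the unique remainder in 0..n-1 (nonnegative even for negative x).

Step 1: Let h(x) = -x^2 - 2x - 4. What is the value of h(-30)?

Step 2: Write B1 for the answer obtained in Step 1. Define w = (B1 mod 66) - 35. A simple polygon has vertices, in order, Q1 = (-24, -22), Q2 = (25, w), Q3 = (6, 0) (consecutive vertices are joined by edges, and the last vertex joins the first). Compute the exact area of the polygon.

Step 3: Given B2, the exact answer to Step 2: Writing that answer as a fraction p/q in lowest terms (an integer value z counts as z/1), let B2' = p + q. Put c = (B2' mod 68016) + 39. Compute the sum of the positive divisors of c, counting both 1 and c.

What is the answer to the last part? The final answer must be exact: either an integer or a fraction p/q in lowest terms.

1344

Step 1: -1*(-30)^2 - 2*(-30)^1 - 4 = (-900) + (60) + (-4) = -844; answer -844
Step 2: B1 = -844; w = -21; cross terms: (-24*-21 - 25*-22)=1054, (25*0 - 6*-21)=126, (6*-22 - -24*0)=-132; twice the area = |1048| = 1048; area = 524; answer 524
Step 3: B2 = 524; threaded value p + q = 525; c = 564; 564 = 2^2 * 3 * 47; sigma = (1 + 2 + 4) * (1 + 3) * (1 + 47) = 7 * 4 * 48 = 1344; answer 1344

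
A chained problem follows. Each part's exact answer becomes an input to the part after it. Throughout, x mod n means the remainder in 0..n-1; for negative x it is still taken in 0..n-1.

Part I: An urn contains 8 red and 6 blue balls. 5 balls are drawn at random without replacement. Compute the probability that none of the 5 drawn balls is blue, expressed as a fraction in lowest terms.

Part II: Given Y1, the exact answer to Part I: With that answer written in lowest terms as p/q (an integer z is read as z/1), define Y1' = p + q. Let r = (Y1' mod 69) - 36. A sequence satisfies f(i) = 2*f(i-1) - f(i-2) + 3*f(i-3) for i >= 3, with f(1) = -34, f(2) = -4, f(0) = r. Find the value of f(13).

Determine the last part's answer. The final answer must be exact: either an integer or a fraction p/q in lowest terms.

-176761

Part I: total draws C(14,5) = 2002; favorable C(8,5) = 56; P = 4/143; answer 4/143
Part II: Y1 = 4/143; threaded value p + q = 147; r = -27; f(3) = 2*(-4) - 1*(-34) + 3*(-27) = -55; iterating: f(3)=-55, f(4)=-208, f(5)=-373, f(6)=-703, f(7)=-1657, f(8)=-3730, f(9)=-7912, f(10)=-17065, f(11)=-37408, f(12)=-81487, f(13)=-176761; answer -176761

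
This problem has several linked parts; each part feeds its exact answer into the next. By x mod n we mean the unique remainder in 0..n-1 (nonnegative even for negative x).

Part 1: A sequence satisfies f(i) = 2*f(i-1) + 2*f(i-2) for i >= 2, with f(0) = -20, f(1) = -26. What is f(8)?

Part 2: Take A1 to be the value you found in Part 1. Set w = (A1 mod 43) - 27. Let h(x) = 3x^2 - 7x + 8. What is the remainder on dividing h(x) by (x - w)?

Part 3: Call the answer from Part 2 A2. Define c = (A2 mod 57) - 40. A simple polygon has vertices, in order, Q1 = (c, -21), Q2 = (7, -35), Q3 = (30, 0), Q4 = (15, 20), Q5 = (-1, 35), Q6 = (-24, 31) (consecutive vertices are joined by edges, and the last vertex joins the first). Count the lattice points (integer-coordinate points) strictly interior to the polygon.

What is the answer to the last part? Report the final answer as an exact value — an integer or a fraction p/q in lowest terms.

2549

Part 1: f(2) = 2*(-26) + 2*(-20) = -92; iterating: f(2)=-92, f(3)=-236, f(4)=-656, f(5)=-1784, f(6)=-4880, f(7)=-13328, f(8)=-36416; answer -36416
Part 2: A1 = -36416; w = -22; remainder = value at the root: 3*(-22)^2 - 7*(-22)^1 + 8 = (1452) + (154) + (8) = 1614; answer 1614
Part 3: A2 = 1614; c = -22; cross terms: (-22*-35 - 7*-21)=917, (7*0 - 30*-35)=1050, (30*20 - 15*0)=600, (15*35 - -1*20)=545, (-1*31 - -24*35)=809, (-24*-21 - -22*31)=1186; twice the area = |5107| = 5107; area = 5107/2; boundary points = 1 + 1 + 5 + 1 + 1 + 2 = 11; strictly interior points = area - boundary/2 + 1 = 2549; answer 2549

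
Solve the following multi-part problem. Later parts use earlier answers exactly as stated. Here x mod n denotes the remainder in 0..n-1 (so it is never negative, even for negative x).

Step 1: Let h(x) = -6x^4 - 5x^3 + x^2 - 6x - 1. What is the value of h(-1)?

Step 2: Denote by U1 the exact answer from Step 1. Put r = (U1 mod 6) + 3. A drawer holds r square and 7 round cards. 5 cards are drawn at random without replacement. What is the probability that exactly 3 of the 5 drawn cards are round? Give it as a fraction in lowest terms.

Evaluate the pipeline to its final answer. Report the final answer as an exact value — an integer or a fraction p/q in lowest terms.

140/429

Step 1: -6*(-1)^4 - 5*(-1)^3 + 1*(-1)^2 - 6*(-1)^1 - 1 = (-6) + (5) + (1) + (6) + (-1) = 5; answer 5
Step 2: U1 = 5; r = 8; total draws C(15,5) = 3003; favorable C(7,3)*C(8,2) = 980; P = 140/429; answer 140/429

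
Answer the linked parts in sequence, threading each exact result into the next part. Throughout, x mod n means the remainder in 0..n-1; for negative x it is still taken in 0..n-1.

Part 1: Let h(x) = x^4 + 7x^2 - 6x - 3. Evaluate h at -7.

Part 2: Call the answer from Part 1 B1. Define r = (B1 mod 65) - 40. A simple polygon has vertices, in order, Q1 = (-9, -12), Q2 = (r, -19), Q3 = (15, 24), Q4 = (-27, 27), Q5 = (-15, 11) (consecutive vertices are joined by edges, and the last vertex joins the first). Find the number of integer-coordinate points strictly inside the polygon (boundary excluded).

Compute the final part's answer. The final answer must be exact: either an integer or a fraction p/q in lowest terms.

1178

Part 1: 1*(-7)^4 + 7*(-7)^2 - 6*(-7)^1 - 3 = (2401) + (343) + (42) + (-3) = 2783; answer 2783
Part 2: B1 = 2783; r = 13; cross terms: (-9*-19 - 13*-12)=327, (13*24 - 15*-19)=597, (15*27 - -27*24)=1053, (-27*11 - -15*27)=108, (-15*-12 - -9*11)=279; twice the area = |2364| = 2364; area = 1182; boundary points = 1 + 1 + 3 + 4 + 1 = 10; strictly interior points = area - boundary/2 + 1 = 1178; answer 1178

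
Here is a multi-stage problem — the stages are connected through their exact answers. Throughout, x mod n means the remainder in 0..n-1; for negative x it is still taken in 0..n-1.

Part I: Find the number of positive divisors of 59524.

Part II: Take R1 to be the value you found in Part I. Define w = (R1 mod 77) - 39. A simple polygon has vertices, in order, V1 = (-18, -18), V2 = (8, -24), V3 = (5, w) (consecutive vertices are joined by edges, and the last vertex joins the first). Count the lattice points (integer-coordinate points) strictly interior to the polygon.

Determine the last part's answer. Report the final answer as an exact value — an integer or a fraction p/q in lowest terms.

46

Part I: 59524 = 2^2 * 23 * 647; number of divisors = (2+1) * (1+1) * (1+1) = 12; answer 12
Part II: R1 = 12; w = -27; cross terms: (-18*-24 - 8*-18)=576, (8*-27 - 5*-24)=-96, (5*-18 - -18*-27)=-576; twice the area = |-96| = 96; area = 48; boundary points = 2 + 3 + 1 = 6; strictly interior points = area - boundary/2 + 1 = 46; answer 46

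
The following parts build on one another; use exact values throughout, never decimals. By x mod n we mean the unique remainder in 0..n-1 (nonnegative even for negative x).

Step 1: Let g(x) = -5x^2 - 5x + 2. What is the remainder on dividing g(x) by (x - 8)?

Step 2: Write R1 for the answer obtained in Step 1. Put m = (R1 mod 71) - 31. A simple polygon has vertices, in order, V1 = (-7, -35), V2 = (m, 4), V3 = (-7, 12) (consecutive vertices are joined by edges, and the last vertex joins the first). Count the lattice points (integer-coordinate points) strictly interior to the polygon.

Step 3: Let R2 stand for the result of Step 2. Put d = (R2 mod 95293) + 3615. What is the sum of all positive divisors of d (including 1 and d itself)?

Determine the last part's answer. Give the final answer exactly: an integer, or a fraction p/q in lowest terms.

Step 1: remainder = value at the root: -5*(8)^2 - 5*(8)^1 + 2 = (-320) + (-40) + (2) = -358; answer -358
Step 2: R1 = -358; m = 37; cross terms: (-7*4 - 37*-35)=1267, (37*12 - -7*4)=472, (-7*-35 - -7*12)=329; twice the area = |2068| = 2068; area = 1034; boundary points = 1 + 4 + 47 = 52; strictly interior points = area - boundary/2 + 1 = 1009; answer 1009
Step 3: R2 = 1009; d = 4624; 4624 = 2^4 * 17^2; sigma = (1 + 2 + 4 + 8 + 16) * (1 + 17 + 289) = 31 * 307 = 9517; answer 9517

9517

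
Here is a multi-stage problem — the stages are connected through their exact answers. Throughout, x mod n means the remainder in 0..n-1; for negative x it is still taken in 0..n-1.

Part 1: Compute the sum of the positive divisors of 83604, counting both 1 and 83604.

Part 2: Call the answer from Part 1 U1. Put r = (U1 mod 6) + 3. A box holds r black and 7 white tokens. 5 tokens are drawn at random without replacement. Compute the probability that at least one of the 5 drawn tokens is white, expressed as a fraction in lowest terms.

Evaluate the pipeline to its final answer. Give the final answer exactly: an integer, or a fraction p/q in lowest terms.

791/792

Part 1: 83604 = 2^2 * 3 * 6967; sigma = (1 + 2 + 4) * (1 + 3) * (1 + 6967) = 7 * 4 * 6968 = 195104; answer 195104
Part 2: U1 = 195104; r = 5; total draws C(12,5) = 792; complement C(5,5) = 1; favorable 792 - 1 = 791; P = 791/792; answer 791/792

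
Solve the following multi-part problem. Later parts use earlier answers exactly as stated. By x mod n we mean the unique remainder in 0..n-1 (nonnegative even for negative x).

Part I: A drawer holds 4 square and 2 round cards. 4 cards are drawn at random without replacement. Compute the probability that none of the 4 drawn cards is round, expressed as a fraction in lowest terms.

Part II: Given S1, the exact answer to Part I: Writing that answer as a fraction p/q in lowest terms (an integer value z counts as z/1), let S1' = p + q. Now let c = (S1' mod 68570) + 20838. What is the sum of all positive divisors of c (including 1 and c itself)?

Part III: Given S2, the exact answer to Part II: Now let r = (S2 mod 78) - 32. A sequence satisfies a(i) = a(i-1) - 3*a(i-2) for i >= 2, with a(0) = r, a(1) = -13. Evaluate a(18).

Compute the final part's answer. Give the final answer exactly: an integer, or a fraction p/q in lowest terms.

Part I: total draws C(6,4) = 15; favorable C(4,4) = 1; P = 1/15; answer 1/15
Part II: S1 = 1/15; threaded value p + q = 16; c = 20854; 20854 = 2 * 10427; sigma = (1 + 2) * (1 + 10427) = 3 * 10428 = 31284; answer 31284
Part III: S2 = 31284; r = -26; a(2) = 1*(-13) - 3*(-26) = 65; iterating: a(2)=65, a(3)=104, a(4)=-91, a(5)=-403, a(6)=-130, a(7)=1079, a(8)=1469, a(9)=-1768, a(10)=-6175, a(11)=-871, a(12)=17654, a(13)=20267, a(14)=-32695, a(15)=-93496, a(16)=4589, a(17)=285077, a(18)=271310; answer 271310

271310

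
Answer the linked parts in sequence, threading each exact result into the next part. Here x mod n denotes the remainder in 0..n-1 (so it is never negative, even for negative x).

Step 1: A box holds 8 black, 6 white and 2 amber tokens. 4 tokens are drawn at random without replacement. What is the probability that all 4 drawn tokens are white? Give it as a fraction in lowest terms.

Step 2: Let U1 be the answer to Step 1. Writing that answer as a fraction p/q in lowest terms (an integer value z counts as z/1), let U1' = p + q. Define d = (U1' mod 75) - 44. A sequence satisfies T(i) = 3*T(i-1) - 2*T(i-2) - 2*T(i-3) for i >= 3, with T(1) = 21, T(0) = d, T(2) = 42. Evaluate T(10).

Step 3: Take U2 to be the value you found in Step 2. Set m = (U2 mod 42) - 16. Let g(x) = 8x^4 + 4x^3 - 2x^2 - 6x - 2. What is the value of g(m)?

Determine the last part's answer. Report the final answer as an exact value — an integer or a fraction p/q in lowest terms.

Step 1: total draws C(16,4) = 1820; favorable C(6,4) = 15; P = 3/364; answer 3/364
Step 2: U1 = 3/364; threaded value p + q = 367; d = 23; T(3) = 3*(42) - 2*(21) - 2*(23) = 38; iterating: T(3)=38, T(4)=-12, T(5)=-196, T(6)=-640, T(7)=-1504, T(8)=-2840, T(9)=-4232, T(10)=-4008; answer -4008
Step 3: U2 = -4008; m = 8; 8*(8)^4 + 4*(8)^3 - 2*(8)^2 - 6*(8)^1 - 2 = (32768) + (2048) + (-128) + (-48) + (-2) = 34638; answer 34638

34638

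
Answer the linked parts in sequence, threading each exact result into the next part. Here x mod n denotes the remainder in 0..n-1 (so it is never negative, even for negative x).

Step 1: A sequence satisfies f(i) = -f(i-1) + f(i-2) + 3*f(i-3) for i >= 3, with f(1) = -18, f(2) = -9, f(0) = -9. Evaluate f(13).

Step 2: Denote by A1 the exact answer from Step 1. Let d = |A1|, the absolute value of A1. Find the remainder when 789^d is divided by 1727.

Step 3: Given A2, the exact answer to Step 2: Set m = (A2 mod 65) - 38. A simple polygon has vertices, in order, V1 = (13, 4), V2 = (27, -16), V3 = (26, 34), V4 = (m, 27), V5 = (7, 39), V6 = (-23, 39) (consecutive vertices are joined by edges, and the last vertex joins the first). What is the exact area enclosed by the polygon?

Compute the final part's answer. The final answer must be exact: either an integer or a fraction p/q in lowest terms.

Step 1: f(3) = -1*(-9) + 1*(-18) + 3*(-9) = -36; iterating: f(3)=-36, f(4)=-27, f(5)=-36, f(6)=-99, f(7)=-18, f(8)=-189, f(9)=-126, f(10)=-117, f(11)=-576, f(12)=81, f(13)=-1008; answer -1008
Step 2: A1 = -1008; d = 1008; squarings mod 1727: 789^1=789, 789^2=801, 789^4=884, 789^8=852, 789^16=564, 789^32=328, 789^64=510, 789^128=1050, 789^256=674, 789^512=75; 789^1008 = 789^16 * 789^32 * 789^64 * 789^128 * 789^256 * 789^512 = 258 (mod 1727); answer 258
Step 3: A2 = 258; m = 25; cross terms: (13*-16 - 27*4)=-316, (27*34 - 26*-16)=1334, (26*27 - 25*34)=-148, (25*39 - 7*27)=786, (7*39 - -23*39)=1170, (-23*4 - 13*39)=-599; twice the area = |2227| = 2227; area = 2227/2; answer 2227/2

2227/2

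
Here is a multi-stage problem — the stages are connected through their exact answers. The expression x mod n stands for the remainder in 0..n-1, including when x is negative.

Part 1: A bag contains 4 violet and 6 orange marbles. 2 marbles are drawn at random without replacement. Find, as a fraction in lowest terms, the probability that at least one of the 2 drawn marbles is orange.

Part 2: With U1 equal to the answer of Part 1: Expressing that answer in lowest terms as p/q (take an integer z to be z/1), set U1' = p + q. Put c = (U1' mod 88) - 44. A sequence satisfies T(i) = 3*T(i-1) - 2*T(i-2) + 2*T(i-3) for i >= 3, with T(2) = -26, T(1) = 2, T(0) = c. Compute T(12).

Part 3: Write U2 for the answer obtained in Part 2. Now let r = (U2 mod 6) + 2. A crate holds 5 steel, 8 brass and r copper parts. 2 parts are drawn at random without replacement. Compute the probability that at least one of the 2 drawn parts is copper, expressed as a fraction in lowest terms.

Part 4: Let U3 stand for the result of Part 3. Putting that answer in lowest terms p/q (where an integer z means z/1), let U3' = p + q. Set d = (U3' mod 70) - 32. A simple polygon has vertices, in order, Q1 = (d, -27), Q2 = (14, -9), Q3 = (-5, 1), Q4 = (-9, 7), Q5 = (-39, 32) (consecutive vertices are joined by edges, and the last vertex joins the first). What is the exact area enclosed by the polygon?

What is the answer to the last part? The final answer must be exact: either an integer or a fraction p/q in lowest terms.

Part 1: total draws C(10,2) = 45; complement C(4,2) = 6; favorable 45 - 6 = 39; P = 13/15; answer 13/15
Part 2: U1 = 13/15; threaded value p + q = 28; c = -16; T(3) = 3*(-26) - 2*(2) + 2*(-16) = -114; iterating: T(3)=-114, T(4)=-286, T(5)=-682, T(6)=-1702, T(7)=-4314, T(8)=-10902, T(9)=-27482, T(10)=-69270, T(11)=-174650, T(12)=-440374; answer -440374
Part 3: U2 = -440374; r = 4; total draws C(17,2) = 136; complement C(13,2) = 78; favorable 136 - 78 = 58; P = 29/68; answer 29/68
Part 4: U3 = 29/68; threaded value p + q = 97; d = -5; cross terms: (-5*-9 - 14*-27)=423, (14*1 - -5*-9)=-31, (-5*7 - -9*1)=-26, (-9*32 - -39*7)=-15, (-39*-27 - -5*32)=1213; twice the area = |1564| = 1564; area = 782; answer 782

782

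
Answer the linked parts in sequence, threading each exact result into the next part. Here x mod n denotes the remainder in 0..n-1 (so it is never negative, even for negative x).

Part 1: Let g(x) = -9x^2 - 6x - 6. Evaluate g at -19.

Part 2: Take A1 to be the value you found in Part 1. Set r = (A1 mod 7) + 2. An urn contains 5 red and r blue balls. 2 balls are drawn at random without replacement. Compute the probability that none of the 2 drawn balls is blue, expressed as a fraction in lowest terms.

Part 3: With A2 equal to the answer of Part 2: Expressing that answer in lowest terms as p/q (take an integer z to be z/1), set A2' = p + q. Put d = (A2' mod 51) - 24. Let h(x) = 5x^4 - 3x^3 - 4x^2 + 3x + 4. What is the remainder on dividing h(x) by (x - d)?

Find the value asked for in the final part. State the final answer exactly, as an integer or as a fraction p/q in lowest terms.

Part 1: -9*(-19)^2 - 6*(-19)^1 - 6 = (-3249) + (114) + (-6) = -3141; answer -3141
Part 2: A1 = -3141; r = 4; total draws C(9,2) = 36; favorable C(5,2) = 10; P = 5/18; answer 5/18
Part 3: A2 = 5/18; threaded value p + q = 23; d = -1; remainder = value at the root: 5*(-1)^4 - 3*(-1)^3 - 4*(-1)^2 + 3*(-1)^1 + 4 = (5) + (3) + (-4) + (-3) + (4) = 5; answer 5

5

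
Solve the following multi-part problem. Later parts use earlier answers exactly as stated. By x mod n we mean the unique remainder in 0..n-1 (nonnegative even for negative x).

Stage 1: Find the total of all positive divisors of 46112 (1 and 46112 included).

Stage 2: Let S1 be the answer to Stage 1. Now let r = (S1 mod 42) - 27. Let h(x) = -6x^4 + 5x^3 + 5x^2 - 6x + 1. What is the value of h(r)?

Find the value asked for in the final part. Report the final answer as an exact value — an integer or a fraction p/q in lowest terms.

Stage 1: 46112 = 2^5 * 11 * 131; sigma = (1 + 2 + 4 + 8 + 16 + 32) * (1 + 11) * (1 + 131) = 63 * 12 * 132 = 99792; answer 99792
Stage 2: S1 = 99792; r = -27; -6*(-27)^4 + 5*(-27)^3 + 5*(-27)^2 - 6*(-27)^1 + 1 = (-3188646) + (-98415) + (3645) + (162) + (1) = -3283253; answer -3283253

-3283253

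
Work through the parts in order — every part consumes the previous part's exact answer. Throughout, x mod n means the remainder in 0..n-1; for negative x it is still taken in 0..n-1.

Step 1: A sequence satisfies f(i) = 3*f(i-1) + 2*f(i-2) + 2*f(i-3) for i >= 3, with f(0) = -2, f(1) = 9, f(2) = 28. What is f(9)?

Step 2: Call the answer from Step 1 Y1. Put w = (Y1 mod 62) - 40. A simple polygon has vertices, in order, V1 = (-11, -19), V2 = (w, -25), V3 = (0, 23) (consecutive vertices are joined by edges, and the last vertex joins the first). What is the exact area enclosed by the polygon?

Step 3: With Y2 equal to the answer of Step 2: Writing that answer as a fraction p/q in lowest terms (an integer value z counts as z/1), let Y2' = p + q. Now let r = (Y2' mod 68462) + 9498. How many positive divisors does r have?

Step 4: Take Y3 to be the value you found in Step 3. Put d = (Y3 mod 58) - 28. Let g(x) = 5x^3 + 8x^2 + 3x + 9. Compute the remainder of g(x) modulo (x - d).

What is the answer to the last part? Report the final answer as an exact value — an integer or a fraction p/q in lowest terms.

Step 1: f(3) = 3*(28) + 2*(9) + 2*(-2) = 98; iterating: f(3)=98, f(4)=368, f(5)=1356, f(6)=5000, f(7)=18448, f(8)=68056, f(9)=251064; answer 251064
Step 2: Y1 = 251064; w = -14; cross terms: (-11*-25 - -14*-19)=9, (-14*23 - 0*-25)=-322, (0*-19 - -11*23)=253; twice the area = |-60| = 60; area = 30; answer 30
Step 3: Y2 = 30; threaded value p + q = 31; r = 9529; 9529 = 13 * 733; number of divisors = (1+1) * (1+1) = 4; answer 4
Step 4: Y3 = 4; d = -24; remainder = value at the root: 5*(-24)^3 + 8*(-24)^2 + 3*(-24)^1 + 9 = (-69120) + (4608) + (-72) + (9) = -64575; answer -64575

-64575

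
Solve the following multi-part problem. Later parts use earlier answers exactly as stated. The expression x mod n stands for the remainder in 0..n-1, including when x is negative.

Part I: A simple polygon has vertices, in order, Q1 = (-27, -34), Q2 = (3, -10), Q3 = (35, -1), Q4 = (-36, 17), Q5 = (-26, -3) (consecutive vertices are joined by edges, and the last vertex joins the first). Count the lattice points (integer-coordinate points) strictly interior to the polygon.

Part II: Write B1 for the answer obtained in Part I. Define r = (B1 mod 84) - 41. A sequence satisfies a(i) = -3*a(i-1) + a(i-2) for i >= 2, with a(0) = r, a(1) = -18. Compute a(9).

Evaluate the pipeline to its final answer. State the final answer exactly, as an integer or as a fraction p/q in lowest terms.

Part I: cross terms: (-27*-10 - 3*-34)=372, (3*-1 - 35*-10)=347, (35*17 - -36*-1)=559, (-36*-3 - -26*17)=550, (-26*-34 - -27*-3)=803; twice the area = |2631| = 2631; area = 2631/2; boundary points = 6 + 1 + 1 + 10 + 1 = 19; strictly interior points = area - boundary/2 + 1 = 1307; answer 1307
Part II: B1 = 1307; r = 6; a(2) = -3*(-18) + 1*(6) = 60; iterating: a(2)=60, a(3)=-198, a(4)=654, a(5)=-2160, a(6)=7134, a(7)=-23562, a(8)=77820, a(9)=-257022; answer -257022

-257022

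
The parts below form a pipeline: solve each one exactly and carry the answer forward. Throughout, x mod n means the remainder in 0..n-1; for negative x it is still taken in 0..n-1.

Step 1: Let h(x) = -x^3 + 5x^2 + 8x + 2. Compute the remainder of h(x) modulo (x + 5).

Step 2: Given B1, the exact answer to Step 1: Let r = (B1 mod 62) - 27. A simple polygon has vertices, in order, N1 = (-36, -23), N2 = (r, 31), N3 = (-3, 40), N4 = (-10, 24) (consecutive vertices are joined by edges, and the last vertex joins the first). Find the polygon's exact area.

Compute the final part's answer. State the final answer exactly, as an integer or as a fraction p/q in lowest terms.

Step 1: remainder = value at the root: -1*(-5)^3 + 5*(-5)^2 + 8*(-5)^1 + 2 = (125) + (125) + (-40) + (2) = 212; answer 212
Step 2: B1 = 212; r = -1; cross terms: (-36*31 - -1*-23)=-1139, (-1*40 - -3*31)=53, (-3*24 - -10*40)=328, (-10*-23 - -36*24)=1094; twice the area = |336| = 336; area = 168; answer 168

168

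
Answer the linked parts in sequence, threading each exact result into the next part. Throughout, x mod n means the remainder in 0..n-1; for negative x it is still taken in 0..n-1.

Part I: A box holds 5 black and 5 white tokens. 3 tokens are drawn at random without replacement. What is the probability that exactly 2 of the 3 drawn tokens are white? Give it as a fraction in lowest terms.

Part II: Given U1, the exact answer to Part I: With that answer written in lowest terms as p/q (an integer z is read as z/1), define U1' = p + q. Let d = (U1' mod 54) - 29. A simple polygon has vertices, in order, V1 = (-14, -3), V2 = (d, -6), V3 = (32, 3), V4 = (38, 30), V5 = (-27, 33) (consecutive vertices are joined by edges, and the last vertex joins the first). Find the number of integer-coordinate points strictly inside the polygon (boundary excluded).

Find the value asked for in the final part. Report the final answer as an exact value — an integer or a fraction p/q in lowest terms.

1826

Part I: total draws C(10,3) = 120; favorable C(5,2)*C(5,1) = 50; P = 5/12; answer 5/12
Part II: U1 = 5/12; threaded value p + q = 17; d = -12; cross terms: (-14*-6 - -12*-3)=48, (-12*3 - 32*-6)=156, (32*30 - 38*3)=846, (38*33 - -27*30)=2064, (-27*-3 - -14*33)=543; twice the area = |3657| = 3657; area = 3657/2; boundary points = 1 + 1 + 3 + 1 + 1 = 7; strictly interior points = area - boundary/2 + 1 = 1826; answer 1826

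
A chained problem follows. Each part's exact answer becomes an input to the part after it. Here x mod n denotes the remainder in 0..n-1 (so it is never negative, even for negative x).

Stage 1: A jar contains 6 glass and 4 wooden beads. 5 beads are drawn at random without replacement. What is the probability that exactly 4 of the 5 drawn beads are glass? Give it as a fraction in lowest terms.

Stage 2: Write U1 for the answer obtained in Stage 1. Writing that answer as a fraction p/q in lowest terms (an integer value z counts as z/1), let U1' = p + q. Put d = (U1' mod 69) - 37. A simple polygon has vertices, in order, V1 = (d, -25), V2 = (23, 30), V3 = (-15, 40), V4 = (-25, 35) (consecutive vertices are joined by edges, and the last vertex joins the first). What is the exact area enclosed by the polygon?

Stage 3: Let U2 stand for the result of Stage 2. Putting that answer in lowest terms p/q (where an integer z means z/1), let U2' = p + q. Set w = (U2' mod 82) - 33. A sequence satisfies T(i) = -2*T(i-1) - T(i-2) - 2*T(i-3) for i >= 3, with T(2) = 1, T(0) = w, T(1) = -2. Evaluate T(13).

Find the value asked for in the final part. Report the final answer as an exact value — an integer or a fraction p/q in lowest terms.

-70436

Stage 1: total draws C(10,5) = 252; favorable C(6,4)*C(4,1) = 60; P = 5/21; answer 5/21
Stage 2: U1 = 5/21; threaded value p + q = 26; d = -11; cross terms: (-11*30 - 23*-25)=245, (23*40 - -15*30)=1370, (-15*35 - -25*40)=475, (-25*-25 - -11*35)=1010; twice the area = |3100| = 3100; area = 1550; answer 1550
Stage 3: U2 = 1550; threaded value p + q = 1551; w = 42; T(3) = -2*(1) - 1*(-2) - 2*(42) = -84; iterating: T(3)=-84, T(4)=171, T(5)=-260, T(6)=517, T(7)=-1116, T(8)=2235, T(9)=-4388, T(10)=8773, T(11)=-17628, T(12)=35259, T(13)=-70436; answer -70436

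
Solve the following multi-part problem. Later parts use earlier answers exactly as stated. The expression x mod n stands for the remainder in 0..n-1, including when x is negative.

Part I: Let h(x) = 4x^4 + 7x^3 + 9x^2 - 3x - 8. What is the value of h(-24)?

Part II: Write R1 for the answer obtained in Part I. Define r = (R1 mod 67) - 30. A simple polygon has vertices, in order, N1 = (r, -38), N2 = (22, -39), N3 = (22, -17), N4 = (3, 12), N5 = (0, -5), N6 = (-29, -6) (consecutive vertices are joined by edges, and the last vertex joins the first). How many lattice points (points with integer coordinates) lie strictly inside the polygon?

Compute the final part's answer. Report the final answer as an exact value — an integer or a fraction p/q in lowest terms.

Part I: 4*(-24)^4 + 7*(-24)^3 + 9*(-24)^2 - 3*(-24)^1 - 8 = (1327104) + (-96768) + (5184) + (72) + (-8) = 1235584; answer 1235584
Part II: R1 = 1235584; r = 7; cross terms: (7*-39 - 22*-38)=563, (22*-17 - 22*-39)=484, (22*12 - 3*-17)=315, (3*-5 - 0*12)=-15, (0*-6 - -29*-5)=-145, (-29*-38 - 7*-6)=1144; twice the area = |2346| = 2346; area = 1173; boundary points = 1 + 22 + 1 + 1 + 1 + 4 = 30; strictly interior points = area - boundary/2 + 1 = 1159; answer 1159

1159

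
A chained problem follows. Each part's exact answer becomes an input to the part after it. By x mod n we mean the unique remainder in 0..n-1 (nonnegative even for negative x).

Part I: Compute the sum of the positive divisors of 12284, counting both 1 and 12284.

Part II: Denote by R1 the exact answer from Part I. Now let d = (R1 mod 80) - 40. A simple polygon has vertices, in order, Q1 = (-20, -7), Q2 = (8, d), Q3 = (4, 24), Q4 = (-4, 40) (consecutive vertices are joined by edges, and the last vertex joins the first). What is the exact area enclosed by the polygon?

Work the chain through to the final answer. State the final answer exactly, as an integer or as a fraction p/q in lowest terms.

858

Part I: 12284 = 2^2 * 37 * 83; sigma = (1 + 2 + 4) * (1 + 37) * (1 + 83) = 7 * 38 * 84 = 22344; answer 22344
Part II: R1 = 22344; d = -16; cross terms: (-20*-16 - 8*-7)=376, (8*24 - 4*-16)=256, (4*40 - -4*24)=256, (-4*-7 - -20*40)=828; twice the area = |1716| = 1716; area = 858; answer 858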